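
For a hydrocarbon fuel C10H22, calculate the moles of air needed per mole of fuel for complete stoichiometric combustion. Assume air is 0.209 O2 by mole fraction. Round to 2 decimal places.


Balanced combustion: C10H22 + 15.5 O2 -> 10 CO2 + 11 H2O
O2 needed = C + H/4 = 10 + 22/4 = 15.50 moles
Air moles = O2 / 0.209 = 15.50 / 0.209 = 74.16 moles air


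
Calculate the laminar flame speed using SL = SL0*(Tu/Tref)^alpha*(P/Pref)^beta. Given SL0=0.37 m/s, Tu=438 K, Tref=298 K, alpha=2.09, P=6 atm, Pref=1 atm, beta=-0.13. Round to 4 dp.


SL = SL0 * (Tu/Tref)^alpha * (P/Pref)^beta
T ratio = 438/298 = 1.46979866
(T ratio)^alpha = 1.46979866^2.09 = 2.236500
(P/Pref)^beta = 6^(-0.13) = 0.792210
SL = 0.37 * 2.236500 * 0.792210 = 0.6556 m/s


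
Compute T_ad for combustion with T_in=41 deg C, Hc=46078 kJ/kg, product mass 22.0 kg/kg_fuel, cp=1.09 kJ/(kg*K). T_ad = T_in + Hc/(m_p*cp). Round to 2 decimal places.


T_ad = T_in + Hc / (m_p * cp)
Denominator = 22.0 * 1.09 = 23.9800
Temperature rise = 46078 / 23.9800 = 1921.52 K
T_ad = 41 + 1921.52 = 1962.52 deg C


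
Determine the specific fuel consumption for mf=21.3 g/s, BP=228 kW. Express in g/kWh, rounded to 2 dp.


SFC = (mf / BP) * 3600
Rate = 21.3 / 228 = 0.093421 g/(s*kW)
SFC = 0.093421 * 3600 = 336.32 g/kWh


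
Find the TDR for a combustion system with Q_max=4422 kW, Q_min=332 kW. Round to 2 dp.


TDR = Q_max / Q_min
TDR = 4422 / 332 = 13.32


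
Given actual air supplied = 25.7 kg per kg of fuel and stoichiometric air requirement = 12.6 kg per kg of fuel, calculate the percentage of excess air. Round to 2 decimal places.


Excess air = actual - stoichiometric = 25.7 - 12.6 = 13.10 kg/kg fuel
Excess air % = (excess / stoich) * 100 = (13.10 / 12.6) * 100 = 103.97%


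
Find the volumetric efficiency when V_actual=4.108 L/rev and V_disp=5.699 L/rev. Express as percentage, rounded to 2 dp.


eta_v = (V_actual / V_disp) * 100
Ratio = 4.108 / 5.699 = 0.7208
eta_v = 0.7208 * 100 = 72.08%


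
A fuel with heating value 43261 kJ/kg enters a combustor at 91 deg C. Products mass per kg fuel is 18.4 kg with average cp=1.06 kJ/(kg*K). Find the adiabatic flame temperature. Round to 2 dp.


T_ad = T_in + Hc / (m_p * cp)
Denominator = 18.4 * 1.06 = 19.5040
Temperature rise = 43261 / 19.5040 = 2218.06 K
T_ad = 91 + 2218.06 = 2309.06 deg C


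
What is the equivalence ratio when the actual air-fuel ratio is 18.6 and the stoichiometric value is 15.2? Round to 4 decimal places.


phi = AFR_stoich / AFR_actual
phi = 15.2 / 18.6 = 0.8172


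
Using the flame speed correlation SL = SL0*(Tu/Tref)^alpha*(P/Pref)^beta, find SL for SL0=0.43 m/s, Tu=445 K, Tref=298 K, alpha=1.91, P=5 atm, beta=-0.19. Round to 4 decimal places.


SL = SL0 * (Tu/Tref)^alpha * (P/Pref)^beta
T ratio = 445/298 = 1.49328859
(T ratio)^alpha = 1.49328859^1.91 = 2.150872
(P/Pref)^beta = 5^(-0.19) = 0.736539
SL = 0.43 * 2.150872 * 0.736539 = 0.6812 m/s


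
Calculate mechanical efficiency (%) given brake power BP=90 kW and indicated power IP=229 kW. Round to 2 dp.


eta_mech = (BP / IP) * 100
Ratio = 90 / 229 = 0.3930
eta_mech = 0.3930 * 100 = 39.30%


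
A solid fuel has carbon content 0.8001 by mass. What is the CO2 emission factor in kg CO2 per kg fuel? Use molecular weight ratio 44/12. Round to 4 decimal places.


EF = C_frac * (M_CO2 / M_C)
EF = 0.8001 * (44/12)
EF = 0.8001 * 3.666667 = 2.9337 kg_CO2/kg_fuel


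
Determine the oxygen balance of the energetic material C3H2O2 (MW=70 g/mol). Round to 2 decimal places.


OB = -1600 * (2C + H/2 - O) / MW
Inner = 2*3 + 2/2 - 2 = 5.00
OB = -1600 * 5.00 / 70 = -114.29%


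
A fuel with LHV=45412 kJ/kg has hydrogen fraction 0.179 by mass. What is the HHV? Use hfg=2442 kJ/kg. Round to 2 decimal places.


HHV = LHV + hfg * 9 * H
Water addition = 2442 * 9 * 0.179 = 3934.062 kJ/kg
HHV = 45412 + 3934.062 = 49346.06 kJ/kg


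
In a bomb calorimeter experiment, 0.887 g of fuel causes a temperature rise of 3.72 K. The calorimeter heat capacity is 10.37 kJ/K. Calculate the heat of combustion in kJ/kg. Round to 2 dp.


Hc = C_cal * delta_T / m_fuel
Q_released = 10.37 * 3.72 = 38.5764 kJ
m_fuel = 0.887 g = 0.887/1000 kg = 0.000887 kg
Hc = 38.5764 / 0.000887 = 43490.87 kJ/kg


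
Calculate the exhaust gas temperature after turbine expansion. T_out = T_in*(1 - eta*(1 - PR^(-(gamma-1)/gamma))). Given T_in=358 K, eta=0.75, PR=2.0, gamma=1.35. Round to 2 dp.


T_out = T_in * (1 - eta * (1 - PR^(-(gamma-1)/gamma)))
Exponent = -(1.35-1)/1.35 = -0.25925926
PR^exp = 2.0^(-0.25925926) = 0.83551680
Factor = 1 - 0.75*(1 - 0.83551680) = 0.87663760
T_out = 358 * 0.87663760 = 313.84 K


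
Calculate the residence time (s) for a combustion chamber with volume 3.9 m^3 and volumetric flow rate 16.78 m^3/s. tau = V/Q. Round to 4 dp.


tau = V / Q_flow
tau = 3.9 / 16.78 = 0.2324 s


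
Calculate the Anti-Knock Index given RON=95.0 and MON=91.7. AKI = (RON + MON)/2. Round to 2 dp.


AKI = (RON + MON) / 2
AKI = (95.0 + 91.7) / 2
AKI = 186.7 / 2 = 93.35


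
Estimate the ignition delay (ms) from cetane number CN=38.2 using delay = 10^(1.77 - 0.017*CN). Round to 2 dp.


delay = 10^(1.77 - 0.017*CN)
Exponent = 1.77 - 0.017*38.2 = 1.1206
delay = 10^1.1206 = 13.20 ms


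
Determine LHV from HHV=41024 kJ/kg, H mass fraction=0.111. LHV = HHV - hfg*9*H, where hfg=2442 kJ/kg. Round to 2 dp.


LHV = HHV - hfg * 9 * H
Water correction = 2442 * 9 * 0.111 = 2439.558 kJ/kg
LHV = 41024 - 2439.558 = 38584.44 kJ/kg


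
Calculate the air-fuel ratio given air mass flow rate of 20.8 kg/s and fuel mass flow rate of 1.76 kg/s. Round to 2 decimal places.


AFR = m_air / m_fuel
AFR = 20.8 / 1.76 = 11.82


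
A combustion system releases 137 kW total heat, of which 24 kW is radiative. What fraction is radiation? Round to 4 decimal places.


f_rad = Q_rad / Q_total
f_rad = 24 / 137 = 0.1752


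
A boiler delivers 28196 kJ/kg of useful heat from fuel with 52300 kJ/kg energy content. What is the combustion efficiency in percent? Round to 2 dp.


Efficiency = (Q_useful / Q_fuel) * 100
Efficiency = (28196 / 52300) * 100
Efficiency = 0.5391 * 100 = 53.91%


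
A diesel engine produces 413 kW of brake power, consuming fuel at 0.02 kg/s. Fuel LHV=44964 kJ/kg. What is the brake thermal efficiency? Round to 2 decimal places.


eta_BTE = (BP / (mf * LHV)) * 100
Denominator = 0.02 * 44964 = 899.2800 kW
eta_BTE = (413 / 899.2800) * 100 = 45.93%


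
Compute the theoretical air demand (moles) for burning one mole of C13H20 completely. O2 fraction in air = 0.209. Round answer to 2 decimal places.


Balanced combustion: C13H20 + 18 O2 -> 13 CO2 + 10 H2O
O2 needed = C + H/4 = 13 + 20/4 = 18.00 moles
Air moles = O2 / 0.209 = 18.00 / 0.209 = 86.12 moles air


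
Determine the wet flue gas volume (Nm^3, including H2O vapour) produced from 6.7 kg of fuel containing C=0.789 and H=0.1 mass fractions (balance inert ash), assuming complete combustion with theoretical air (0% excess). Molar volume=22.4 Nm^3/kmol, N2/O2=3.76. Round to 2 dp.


Per kg fuel: CO2 = (C/12 kmol)*22.4 = (0.789/12)*22.4 = 1.47280 Nm^3
Per kg fuel: H2O = (H/2 kmol)*22.4 = (0.1/2)*22.4 = 1.12000 Nm^3
O2 needed per kg fuel = C/12 + H/4 = 0.789/12 + 0.1/4 = 0.09075000 kmol
Per kg fuel: N2 = O2*3.76*22.4 = 0.09075000*3.76*22.4 = 7.64333 Nm^3
Total per kg = 1.47280 + 1.12000 + 7.64333 = 10.23613 Nm^3
Total = 10.23613 * 6.7 = 68.58 Nm^3


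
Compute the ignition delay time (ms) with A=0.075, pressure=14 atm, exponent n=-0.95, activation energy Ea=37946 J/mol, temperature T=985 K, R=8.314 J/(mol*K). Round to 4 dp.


tau = A * P^n * exp(Ea/(R*T))
P^n = 14^(-0.95) = 0.08150390
Ea/(R*T) = 37946/(8.314*985) = 4.633613
exp(Ea/(R*T)) = 102.885110
tau = 0.075 * 0.08150390 * 102.885110 = 0.6289 ms


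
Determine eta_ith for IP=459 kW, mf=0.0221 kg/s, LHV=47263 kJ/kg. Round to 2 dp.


eta_ith = (IP / (mf * LHV)) * 100
Denominator = 0.0221 * 47263 = 1044.5123 kW
eta_ith = (459 / 1044.5123) * 100 = 43.94%


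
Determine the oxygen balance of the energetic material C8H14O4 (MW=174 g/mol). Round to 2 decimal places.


OB = -1600 * (2C + H/2 - O) / MW
Inner = 2*8 + 14/2 - 4 = 19.00
OB = -1600 * 19.00 / 174 = -174.71%


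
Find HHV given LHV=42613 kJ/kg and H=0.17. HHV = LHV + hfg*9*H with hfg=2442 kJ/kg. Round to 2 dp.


HHV = LHV + hfg * 9 * H
Water addition = 2442 * 9 * 0.17 = 3736.260 kJ/kg
HHV = 42613 + 3736.260 = 46349.26 kJ/kg


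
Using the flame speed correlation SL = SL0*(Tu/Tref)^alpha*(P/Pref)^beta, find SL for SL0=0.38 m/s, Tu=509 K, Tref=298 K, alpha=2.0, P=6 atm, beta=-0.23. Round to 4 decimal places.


SL = SL0 * (Tu/Tref)^alpha * (P/Pref)^beta
T ratio = 509/298 = 1.70805369
(T ratio)^alpha = 1.70805369^2.0 = 2.917447
(P/Pref)^beta = 6^(-0.23) = 0.662255
SL = 0.38 * 2.917447 * 0.662255 = 0.7342 m/s


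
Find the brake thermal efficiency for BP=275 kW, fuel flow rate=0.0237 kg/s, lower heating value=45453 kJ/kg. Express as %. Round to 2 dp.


eta_BTE = (BP / (mf * LHV)) * 100
Denominator = 0.0237 * 45453 = 1077.2361 kW
eta_BTE = (275 / 1077.2361) * 100 = 25.53%


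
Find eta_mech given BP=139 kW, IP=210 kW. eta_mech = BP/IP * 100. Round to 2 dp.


eta_mech = (BP / IP) * 100
Ratio = 139 / 210 = 0.6619
eta_mech = 0.6619 * 100 = 66.19%


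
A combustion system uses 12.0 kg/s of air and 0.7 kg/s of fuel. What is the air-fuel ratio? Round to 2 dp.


AFR = m_air / m_fuel
AFR = 12.0 / 0.7 = 17.14


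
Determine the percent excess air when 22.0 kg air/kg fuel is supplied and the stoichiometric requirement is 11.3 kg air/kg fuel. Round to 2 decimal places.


Excess air = actual - stoichiometric = 22.0 - 11.3 = 10.70 kg/kg fuel
Excess air % = (excess / stoich) * 100 = (10.70 / 11.3) * 100 = 94.69%


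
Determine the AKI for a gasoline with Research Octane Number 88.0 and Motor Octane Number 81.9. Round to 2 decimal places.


AKI = (RON + MON) / 2
AKI = (88.0 + 81.9) / 2
AKI = 169.9 / 2 = 84.95


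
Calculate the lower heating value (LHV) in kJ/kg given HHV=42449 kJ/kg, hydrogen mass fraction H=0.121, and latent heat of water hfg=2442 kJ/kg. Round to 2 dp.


LHV = HHV - hfg * 9 * H
Water correction = 2442 * 9 * 0.121 = 2659.338 kJ/kg
LHV = 42449 - 2659.338 = 39789.66 kJ/kg


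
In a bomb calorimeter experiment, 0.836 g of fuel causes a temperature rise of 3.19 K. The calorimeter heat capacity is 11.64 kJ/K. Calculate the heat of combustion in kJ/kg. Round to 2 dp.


Hc = C_cal * delta_T / m_fuel
Q_released = 11.64 * 3.19 = 37.1316 kJ
m_fuel = 0.836 g = 0.836/1000 kg = 0.000836 kg
Hc = 37.1316 / 0.000836 = 44415.79 kJ/kg


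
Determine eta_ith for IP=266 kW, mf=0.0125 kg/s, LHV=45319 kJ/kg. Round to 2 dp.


eta_ith = (IP / (mf * LHV)) * 100
Denominator = 0.0125 * 45319 = 566.4875 kW
eta_ith = (266 / 566.4875) * 100 = 46.96%


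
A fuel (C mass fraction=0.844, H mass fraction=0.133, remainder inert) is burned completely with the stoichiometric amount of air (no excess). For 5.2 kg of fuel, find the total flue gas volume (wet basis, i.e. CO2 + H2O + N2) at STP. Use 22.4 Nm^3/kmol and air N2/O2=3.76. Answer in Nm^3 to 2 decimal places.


Per kg fuel: CO2 = (C/12 kmol)*22.4 = (0.844/12)*22.4 = 1.57547 Nm^3
Per kg fuel: H2O = (H/2 kmol)*22.4 = (0.133/2)*22.4 = 1.48960 Nm^3
O2 needed per kg fuel = C/12 + H/4 = 0.844/12 + 0.133/4 = 0.10358333 kmol
Per kg fuel: N2 = O2*3.76*22.4 = 0.10358333*3.76*22.4 = 8.72420 Nm^3
Total per kg = 1.57547 + 1.48960 + 8.72420 = 11.78927 Nm^3
Total = 11.78927 * 5.2 = 61.30 Nm^3


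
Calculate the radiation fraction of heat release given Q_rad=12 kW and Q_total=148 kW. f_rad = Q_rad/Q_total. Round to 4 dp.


f_rad = Q_rad / Q_total
f_rad = 12 / 148 = 0.0811


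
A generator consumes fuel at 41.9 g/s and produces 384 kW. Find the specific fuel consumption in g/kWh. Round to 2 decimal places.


SFC = (mf / BP) * 3600
Rate = 41.9 / 384 = 0.109115 g/(s*kW)
SFC = 0.109115 * 3600 = 392.81 g/kWh


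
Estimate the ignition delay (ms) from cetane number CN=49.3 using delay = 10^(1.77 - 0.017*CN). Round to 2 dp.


delay = 10^(1.77 - 0.017*CN)
Exponent = 1.77 - 0.017*49.3 = 0.9319
delay = 10^0.9319 = 8.55 ms


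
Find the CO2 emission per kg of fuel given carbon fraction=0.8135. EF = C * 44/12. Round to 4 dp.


EF = C_frac * (M_CO2 / M_C)
EF = 0.8135 * (44/12)
EF = 0.8135 * 3.666667 = 2.9828 kg_CO2/kg_fuel


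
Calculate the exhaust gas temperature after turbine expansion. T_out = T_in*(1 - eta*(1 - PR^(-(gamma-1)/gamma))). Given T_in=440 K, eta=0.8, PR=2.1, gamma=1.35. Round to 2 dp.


T_out = T_in * (1 - eta * (1 - PR^(-(gamma-1)/gamma)))
Exponent = -(1.35-1)/1.35 = -0.25925926
PR^exp = 2.1^(-0.25925926) = 0.82501466
Factor = 1 - 0.8*(1 - 0.82501466) = 0.86001173
T_out = 440 * 0.86001173 = 378.41 K


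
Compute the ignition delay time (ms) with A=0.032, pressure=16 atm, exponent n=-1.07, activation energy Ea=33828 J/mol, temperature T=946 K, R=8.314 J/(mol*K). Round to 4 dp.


tau = A * P^n * exp(Ea/(R*T))
P^n = 16^(-1.07) = 0.05147444
Ea/(R*T) = 33828/(8.314*946) = 4.301057
exp(Ea/(R*T)) = 73.777712
tau = 0.032 * 0.05147444 * 73.777712 = 0.1215 ms


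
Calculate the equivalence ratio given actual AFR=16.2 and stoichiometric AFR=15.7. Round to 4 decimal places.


phi = AFR_stoich / AFR_actual
phi = 15.7 / 16.2 = 0.9691


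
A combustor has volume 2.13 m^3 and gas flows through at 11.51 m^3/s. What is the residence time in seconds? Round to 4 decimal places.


tau = V / Q_flow
tau = 2.13 / 11.51 = 0.1851 s


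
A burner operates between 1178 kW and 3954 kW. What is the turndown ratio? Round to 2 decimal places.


TDR = Q_max / Q_min
TDR = 3954 / 1178 = 3.36


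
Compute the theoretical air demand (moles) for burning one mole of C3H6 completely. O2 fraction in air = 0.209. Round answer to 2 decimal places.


Balanced combustion: C3H6 + 4.5 O2 -> 3 CO2 + 3 H2O
O2 needed = C + H/4 = 3 + 6/4 = 4.50 moles
Air moles = O2 / 0.209 = 4.50 / 0.209 = 21.53 moles air


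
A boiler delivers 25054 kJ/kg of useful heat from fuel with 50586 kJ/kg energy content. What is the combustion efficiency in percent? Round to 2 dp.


Efficiency = (Q_useful / Q_fuel) * 100
Efficiency = (25054 / 50586) * 100
Efficiency = 0.4953 * 100 = 49.53%


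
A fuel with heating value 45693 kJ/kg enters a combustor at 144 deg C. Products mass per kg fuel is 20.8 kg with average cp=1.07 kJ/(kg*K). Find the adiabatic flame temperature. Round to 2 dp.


T_ad = T_in + Hc / (m_p * cp)
Denominator = 20.8 * 1.07 = 22.2560
Temperature rise = 45693 / 22.2560 = 2053.06 K
T_ad = 144 + 2053.06 = 2197.06 deg C


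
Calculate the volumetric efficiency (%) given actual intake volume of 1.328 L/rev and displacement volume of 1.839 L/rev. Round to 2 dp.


eta_v = (V_actual / V_disp) * 100
Ratio = 1.328 / 1.839 = 0.7221
eta_v = 0.7221 * 100 = 72.21%


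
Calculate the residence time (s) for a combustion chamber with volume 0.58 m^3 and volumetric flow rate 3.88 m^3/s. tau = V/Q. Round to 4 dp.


tau = V / Q_flow
tau = 0.58 / 3.88 = 0.1495 s


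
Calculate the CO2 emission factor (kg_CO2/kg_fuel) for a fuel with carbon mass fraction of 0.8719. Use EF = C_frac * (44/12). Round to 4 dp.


EF = C_frac * (M_CO2 / M_C)
EF = 0.8719 * (44/12)
EF = 0.8719 * 3.666667 = 3.1970 kg_CO2/kg_fuel


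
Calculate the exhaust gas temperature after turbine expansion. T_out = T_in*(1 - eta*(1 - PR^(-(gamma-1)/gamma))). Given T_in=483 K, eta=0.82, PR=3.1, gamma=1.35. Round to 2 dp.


T_out = T_in * (1 - eta * (1 - PR^(-(gamma-1)/gamma)))
Exponent = -(1.35-1)/1.35 = -0.25925926
PR^exp = 3.1^(-0.25925926) = 0.74577862
Factor = 1 - 0.82*(1 - 0.74577862) = 0.79153847
T_out = 483 * 0.79153847 = 382.31 K


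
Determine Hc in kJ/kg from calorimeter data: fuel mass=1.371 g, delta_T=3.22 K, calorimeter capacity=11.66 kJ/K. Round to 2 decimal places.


Hc = C_cal * delta_T / m_fuel
Q_released = 11.66 * 3.22 = 37.5452 kJ
m_fuel = 1.371 g = 1.371/1000 kg = 0.001371 kg
Hc = 37.5452 / 0.001371 = 27385.27 kJ/kg


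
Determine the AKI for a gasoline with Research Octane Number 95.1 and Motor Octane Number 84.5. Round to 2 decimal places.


AKI = (RON + MON) / 2
AKI = (95.1 + 84.5) / 2
AKI = 179.6 / 2 = 89.80


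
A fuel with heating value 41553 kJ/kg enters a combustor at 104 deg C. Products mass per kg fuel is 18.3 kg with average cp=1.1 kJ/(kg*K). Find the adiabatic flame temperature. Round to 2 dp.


T_ad = T_in + Hc / (m_p * cp)
Denominator = 18.3 * 1.1 = 20.1300
Temperature rise = 41553 / 20.1300 = 2064.23 K
T_ad = 104 + 2064.23 = 2168.23 deg C


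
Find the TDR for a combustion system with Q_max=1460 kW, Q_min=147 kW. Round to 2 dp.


TDR = Q_max / Q_min
TDR = 1460 / 147 = 9.93


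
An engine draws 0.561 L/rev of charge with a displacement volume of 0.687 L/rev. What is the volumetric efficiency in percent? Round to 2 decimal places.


eta_v = (V_actual / V_disp) * 100
Ratio = 0.561 / 0.687 = 0.8166
eta_v = 0.8166 * 100 = 81.66%


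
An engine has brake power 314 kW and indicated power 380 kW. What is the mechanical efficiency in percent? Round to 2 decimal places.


eta_mech = (BP / IP) * 100
Ratio = 314 / 380 = 0.8263
eta_mech = 0.8263 * 100 = 82.63%


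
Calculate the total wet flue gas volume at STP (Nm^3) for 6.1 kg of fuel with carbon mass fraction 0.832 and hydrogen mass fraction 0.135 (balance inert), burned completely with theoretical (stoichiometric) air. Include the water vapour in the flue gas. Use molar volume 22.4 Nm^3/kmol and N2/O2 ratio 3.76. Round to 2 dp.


Per kg fuel: CO2 = (C/12 kmol)*22.4 = (0.832/12)*22.4 = 1.55307 Nm^3
Per kg fuel: H2O = (H/2 kmol)*22.4 = (0.135/2)*22.4 = 1.51200 Nm^3
O2 needed per kg fuel = C/12 + H/4 = 0.832/12 + 0.135/4 = 0.10308333 kmol
Per kg fuel: N2 = O2*3.76*22.4 = 0.10308333*3.76*22.4 = 8.68209 Nm^3
Total per kg = 1.55307 + 1.51200 + 8.68209 = 11.74716 Nm^3
Total = 11.74716 * 6.1 = 71.66 Nm^3


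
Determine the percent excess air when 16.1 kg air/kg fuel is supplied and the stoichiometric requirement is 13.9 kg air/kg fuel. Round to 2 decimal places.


Excess air = actual - stoichiometric = 16.1 - 13.9 = 2.20 kg/kg fuel
Excess air % = (excess / stoich) * 100 = (2.20 / 13.9) * 100 = 15.83%


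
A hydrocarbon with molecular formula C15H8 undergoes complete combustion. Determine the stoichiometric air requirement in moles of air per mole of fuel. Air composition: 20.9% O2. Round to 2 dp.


Balanced combustion: C15H8 + 17 O2 -> 15 CO2 + 4 H2O
O2 needed = C + H/4 = 15 + 8/4 = 17.00 moles
Air moles = O2 / 0.209 = 17.00 / 0.209 = 81.34 moles air


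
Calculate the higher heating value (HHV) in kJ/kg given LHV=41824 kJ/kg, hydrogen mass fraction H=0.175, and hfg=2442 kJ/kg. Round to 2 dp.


HHV = LHV + hfg * 9 * H
Water addition = 2442 * 9 * 0.175 = 3846.150 kJ/kg
HHV = 41824 + 3846.150 = 45670.15 kJ/kg


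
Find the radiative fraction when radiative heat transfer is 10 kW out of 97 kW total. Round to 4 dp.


f_rad = Q_rad / Q_total
f_rad = 10 / 97 = 0.1031


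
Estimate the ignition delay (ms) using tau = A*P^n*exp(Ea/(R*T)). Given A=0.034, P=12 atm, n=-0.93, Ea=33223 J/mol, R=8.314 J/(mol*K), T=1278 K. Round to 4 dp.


tau = A * P^n * exp(Ea/(R*T))
P^n = 12^(-0.93) = 0.09916569
Ea/(R*T) = 33223/(8.314*1278) = 3.126785
exp(Ea/(R*T)) = 22.800550
tau = 0.034 * 0.09916569 * 22.800550 = 0.0769 ms


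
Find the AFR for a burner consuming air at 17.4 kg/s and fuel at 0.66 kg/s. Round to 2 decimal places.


AFR = m_air / m_fuel
AFR = 17.4 / 0.66 = 26.36


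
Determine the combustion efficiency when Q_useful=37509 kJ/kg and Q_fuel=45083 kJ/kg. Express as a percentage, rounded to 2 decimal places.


Efficiency = (Q_useful / Q_fuel) * 100
Efficiency = (37509 / 45083) * 100
Efficiency = 0.8320 * 100 = 83.20%


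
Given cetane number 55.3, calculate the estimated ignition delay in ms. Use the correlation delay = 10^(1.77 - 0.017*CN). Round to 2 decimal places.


delay = 10^(1.77 - 0.017*CN)
Exponent = 1.77 - 0.017*55.3 = 0.8299
delay = 10^0.8299 = 6.76 ms


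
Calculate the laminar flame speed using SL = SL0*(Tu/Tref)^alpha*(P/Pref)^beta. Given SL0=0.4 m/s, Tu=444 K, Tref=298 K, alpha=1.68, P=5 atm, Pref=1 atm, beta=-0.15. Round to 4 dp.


SL = SL0 * (Tu/Tref)^alpha * (P/Pref)^beta
T ratio = 444/298 = 1.48993289
(T ratio)^alpha = 1.48993289^1.68 = 1.953980
(P/Pref)^beta = 5^(-0.15) = 0.785515
SL = 0.4 * 1.953980 * 0.785515 = 0.6140 m/s


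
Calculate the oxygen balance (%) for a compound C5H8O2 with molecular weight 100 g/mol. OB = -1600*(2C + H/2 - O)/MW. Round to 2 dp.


OB = -1600 * (2C + H/2 - O) / MW
Inner = 2*5 + 8/2 - 2 = 12.00
OB = -1600 * 12.00 / 100 = -192.00%


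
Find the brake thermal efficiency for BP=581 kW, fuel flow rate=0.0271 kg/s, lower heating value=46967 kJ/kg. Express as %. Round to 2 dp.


eta_BTE = (BP / (mf * LHV)) * 100
Denominator = 0.0271 * 46967 = 1272.8057 kW
eta_BTE = (581 / 1272.8057) * 100 = 45.65%


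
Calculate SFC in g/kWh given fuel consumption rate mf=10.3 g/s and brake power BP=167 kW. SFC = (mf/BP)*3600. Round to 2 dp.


SFC = (mf / BP) * 3600
Rate = 10.3 / 167 = 0.061677 g/(s*kW)
SFC = 0.061677 * 3600 = 222.04 g/kWh


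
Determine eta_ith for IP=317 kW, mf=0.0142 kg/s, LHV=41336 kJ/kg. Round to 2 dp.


eta_ith = (IP / (mf * LHV)) * 100
Denominator = 0.0142 * 41336 = 586.9712 kW
eta_ith = (317 / 586.9712) * 100 = 54.01%


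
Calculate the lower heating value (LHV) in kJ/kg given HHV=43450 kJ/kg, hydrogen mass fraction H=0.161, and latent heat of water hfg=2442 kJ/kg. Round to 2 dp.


LHV = HHV - hfg * 9 * H
Water correction = 2442 * 9 * 0.161 = 3538.458 kJ/kg
LHV = 43450 - 3538.458 = 39911.54 kJ/kg


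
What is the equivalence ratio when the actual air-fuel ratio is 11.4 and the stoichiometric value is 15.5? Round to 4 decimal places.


phi = AFR_stoich / AFR_actual
phi = 15.5 / 11.4 = 1.3596


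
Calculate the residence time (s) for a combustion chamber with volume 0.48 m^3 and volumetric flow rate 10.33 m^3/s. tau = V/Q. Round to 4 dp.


tau = V / Q_flow
tau = 0.48 / 10.33 = 0.0465 s


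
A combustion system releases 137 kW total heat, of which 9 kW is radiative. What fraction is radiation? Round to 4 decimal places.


f_rad = Q_rad / Q_total
f_rad = 9 / 137 = 0.0657


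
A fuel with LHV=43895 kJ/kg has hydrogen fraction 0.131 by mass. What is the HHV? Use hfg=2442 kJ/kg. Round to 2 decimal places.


HHV = LHV + hfg * 9 * H
Water addition = 2442 * 9 * 0.131 = 2879.118 kJ/kg
HHV = 43895 + 2879.118 = 46774.12 kJ/kg


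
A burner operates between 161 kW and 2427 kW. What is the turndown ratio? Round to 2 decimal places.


TDR = Q_max / Q_min
TDR = 2427 / 161 = 15.07


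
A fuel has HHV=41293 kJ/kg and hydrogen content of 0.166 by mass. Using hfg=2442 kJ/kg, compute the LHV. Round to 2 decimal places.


LHV = HHV - hfg * 9 * H
Water correction = 2442 * 9 * 0.166 = 3648.348 kJ/kg
LHV = 41293 - 3648.348 = 37644.65 kJ/kg


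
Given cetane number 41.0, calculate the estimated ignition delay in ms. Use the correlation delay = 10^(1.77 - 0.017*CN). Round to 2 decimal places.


delay = 10^(1.77 - 0.017*CN)
Exponent = 1.77 - 0.017*41.0 = 1.0730
delay = 10^1.0730 = 11.83 ms


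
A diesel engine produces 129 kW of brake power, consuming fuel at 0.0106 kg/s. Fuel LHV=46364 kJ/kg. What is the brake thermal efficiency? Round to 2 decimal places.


eta_BTE = (BP / (mf * LHV)) * 100
Denominator = 0.0106 * 46364 = 491.4584 kW
eta_BTE = (129 / 491.4584) * 100 = 26.25%


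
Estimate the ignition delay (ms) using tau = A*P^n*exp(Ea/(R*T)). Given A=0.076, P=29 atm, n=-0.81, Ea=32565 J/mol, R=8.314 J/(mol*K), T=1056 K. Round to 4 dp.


tau = A * P^n * exp(Ea/(R*T))
P^n = 29^(-0.81) = 0.06538191
Ea/(R*T) = 32565/(8.314*1056) = 3.709173
exp(Ea/(R*T)) = 40.820053
tau = 0.076 * 0.06538191 * 40.820053 = 0.2028 ms


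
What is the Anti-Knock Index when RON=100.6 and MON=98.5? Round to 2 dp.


AKI = (RON + MON) / 2
AKI = (100.6 + 98.5) / 2
AKI = 199.1 / 2 = 99.55


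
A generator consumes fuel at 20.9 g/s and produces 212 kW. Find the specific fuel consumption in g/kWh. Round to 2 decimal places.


SFC = (mf / BP) * 3600
Rate = 20.9 / 212 = 0.098585 g/(s*kW)
SFC = 0.098585 * 3600 = 354.91 g/kWh


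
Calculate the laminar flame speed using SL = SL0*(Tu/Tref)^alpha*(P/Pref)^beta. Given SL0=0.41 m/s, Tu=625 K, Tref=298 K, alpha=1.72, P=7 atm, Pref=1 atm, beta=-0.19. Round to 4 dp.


SL = SL0 * (Tu/Tref)^alpha * (P/Pref)^beta
T ratio = 625/298 = 2.09731544
(T ratio)^alpha = 2.09731544^1.72 = 3.574882
(P/Pref)^beta = 7^(-0.19) = 0.690926
SL = 0.41 * 3.574882 * 0.690926 = 1.0127 m/s


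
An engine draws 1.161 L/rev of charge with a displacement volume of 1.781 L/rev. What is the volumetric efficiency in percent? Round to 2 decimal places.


eta_v = (V_actual / V_disp) * 100
Ratio = 1.161 / 1.781 = 0.6519
eta_v = 0.6519 * 100 = 65.19%


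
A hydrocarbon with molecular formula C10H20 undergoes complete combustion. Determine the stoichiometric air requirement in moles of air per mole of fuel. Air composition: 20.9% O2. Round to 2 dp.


Balanced combustion: C10H20 + 15 O2 -> 10 CO2 + 10 H2O
O2 needed = C + H/4 = 10 + 20/4 = 15.00 moles
Air moles = O2 / 0.209 = 15.00 / 0.209 = 71.77 moles air


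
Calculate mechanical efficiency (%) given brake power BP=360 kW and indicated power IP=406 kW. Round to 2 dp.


eta_mech = (BP / IP) * 100
Ratio = 360 / 406 = 0.8867
eta_mech = 0.8867 * 100 = 88.67%


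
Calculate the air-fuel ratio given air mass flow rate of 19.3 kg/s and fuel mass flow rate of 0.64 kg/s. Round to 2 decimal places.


AFR = m_air / m_fuel
AFR = 19.3 / 0.64 = 30.16


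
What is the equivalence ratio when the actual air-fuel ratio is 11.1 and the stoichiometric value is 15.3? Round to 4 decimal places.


phi = AFR_stoich / AFR_actual
phi = 15.3 / 11.1 = 1.3784


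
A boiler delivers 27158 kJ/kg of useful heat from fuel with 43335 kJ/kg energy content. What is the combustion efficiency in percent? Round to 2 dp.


Efficiency = (Q_useful / Q_fuel) * 100
Efficiency = (27158 / 43335) * 100
Efficiency = 0.6267 * 100 = 62.67%


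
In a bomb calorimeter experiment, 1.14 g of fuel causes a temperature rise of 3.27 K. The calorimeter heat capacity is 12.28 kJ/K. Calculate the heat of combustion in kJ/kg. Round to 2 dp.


Hc = C_cal * delta_T / m_fuel
Q_released = 12.28 * 3.27 = 40.1556 kJ
m_fuel = 1.14 g = 1.14/1000 kg = 0.001140 kg
Hc = 40.1556 / 0.001140 = 35224.21 kJ/kg


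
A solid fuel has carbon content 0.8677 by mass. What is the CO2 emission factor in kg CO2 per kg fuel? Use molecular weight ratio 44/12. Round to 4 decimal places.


EF = C_frac * (M_CO2 / M_C)
EF = 0.8677 * (44/12)
EF = 0.8677 * 3.666667 = 3.1816 kg_CO2/kg_fuel


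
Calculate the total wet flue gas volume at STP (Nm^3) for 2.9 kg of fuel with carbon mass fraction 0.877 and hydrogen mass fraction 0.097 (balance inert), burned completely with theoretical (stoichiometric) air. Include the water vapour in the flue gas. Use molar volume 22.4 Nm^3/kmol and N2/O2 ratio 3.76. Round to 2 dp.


Per kg fuel: CO2 = (C/12 kmol)*22.4 = (0.877/12)*22.4 = 1.63707 Nm^3
Per kg fuel: H2O = (H/2 kmol)*22.4 = (0.097/2)*22.4 = 1.08640 Nm^3
O2 needed per kg fuel = C/12 + H/4 = 0.877/12 + 0.097/4 = 0.09733333 kmol
Per kg fuel: N2 = O2*3.76*22.4 = 0.09733333*3.76*22.4 = 8.19780 Nm^3
Total per kg = 1.63707 + 1.08640 + 8.19780 = 10.92127 Nm^3
Total = 10.92127 * 2.9 = 31.67 Nm^3


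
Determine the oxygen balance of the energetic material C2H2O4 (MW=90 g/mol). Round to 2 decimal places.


OB = -1600 * (2C + H/2 - O) / MW
Inner = 2*2 + 2/2 - 4 = 1.00
OB = -1600 * 1.00 / 90 = -17.78%


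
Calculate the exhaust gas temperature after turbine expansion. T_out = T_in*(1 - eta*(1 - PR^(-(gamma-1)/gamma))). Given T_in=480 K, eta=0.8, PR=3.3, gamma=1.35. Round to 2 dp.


T_out = T_in * (1 - eta * (1 - PR^(-(gamma-1)/gamma)))
Exponent = -(1.35-1)/1.35 = -0.25925926
PR^exp = 3.3^(-0.25925926) = 0.73378775
Factor = 1 - 0.8*(1 - 0.73378775) = 0.78703020
T_out = 480 * 0.78703020 = 377.77 K


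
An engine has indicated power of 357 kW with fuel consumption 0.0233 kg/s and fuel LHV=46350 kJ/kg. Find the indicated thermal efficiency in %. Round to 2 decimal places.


eta_ith = (IP / (mf * LHV)) * 100
Denominator = 0.0233 * 46350 = 1079.9550 kW
eta_ith = (357 / 1079.9550) * 100 = 33.06%


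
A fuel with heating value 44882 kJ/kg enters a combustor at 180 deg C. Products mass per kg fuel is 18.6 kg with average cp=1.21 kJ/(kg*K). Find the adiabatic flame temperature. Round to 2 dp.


T_ad = T_in + Hc / (m_p * cp)
Denominator = 18.6 * 1.21 = 22.5060
Temperature rise = 44882 / 22.5060 = 1994.22 K
T_ad = 180 + 1994.22 = 2174.22 deg C


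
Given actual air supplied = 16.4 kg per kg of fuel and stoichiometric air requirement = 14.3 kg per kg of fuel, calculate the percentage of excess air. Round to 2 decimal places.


Excess air = actual - stoichiometric = 16.4 - 14.3 = 2.10 kg/kg fuel
Excess air % = (excess / stoich) * 100 = (2.10 / 14.3) * 100 = 14.69%


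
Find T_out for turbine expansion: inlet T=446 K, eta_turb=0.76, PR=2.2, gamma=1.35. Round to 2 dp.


T_out = T_in * (1 - eta * (1 - PR^(-(gamma-1)/gamma)))
Exponent = -(1.35-1)/1.35 = -0.25925926
PR^exp = 2.2^(-0.25925926) = 0.81512413
Factor = 1 - 0.76*(1 - 0.81512413) = 0.85949434
T_out = 446 * 0.85949434 = 383.33 K


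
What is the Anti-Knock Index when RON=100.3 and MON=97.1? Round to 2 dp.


AKI = (RON + MON) / 2
AKI = (100.3 + 97.1) / 2
AKI = 197.4 / 2 = 98.70


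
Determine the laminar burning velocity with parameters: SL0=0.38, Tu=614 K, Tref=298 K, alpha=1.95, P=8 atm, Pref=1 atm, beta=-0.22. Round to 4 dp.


SL = SL0 * (Tu/Tref)^alpha * (P/Pref)^beta
T ratio = 614/298 = 2.06040268
(T ratio)^alpha = 2.06040268^1.95 = 4.094554
(P/Pref)^beta = 8^(-0.22) = 0.632878
SL = 0.38 * 4.094554 * 0.632878 = 0.9847 m/s


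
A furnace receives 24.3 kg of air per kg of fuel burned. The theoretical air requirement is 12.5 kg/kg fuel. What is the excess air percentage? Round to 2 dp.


Excess air = actual - stoichiometric = 24.3 - 12.5 = 11.80 kg/kg fuel
Excess air % = (excess / stoich) * 100 = (11.80 / 12.5) * 100 = 94.40%


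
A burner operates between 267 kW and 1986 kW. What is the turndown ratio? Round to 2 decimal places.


TDR = Q_max / Q_min
TDR = 1986 / 267 = 7.44


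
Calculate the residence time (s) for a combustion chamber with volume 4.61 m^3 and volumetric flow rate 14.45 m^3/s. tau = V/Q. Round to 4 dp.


tau = V / Q_flow
tau = 4.61 / 14.45 = 0.3190 s


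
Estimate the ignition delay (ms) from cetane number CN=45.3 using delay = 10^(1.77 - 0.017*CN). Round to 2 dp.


delay = 10^(1.77 - 0.017*CN)
Exponent = 1.77 - 0.017*45.3 = 0.9999
delay = 10^0.9999 = 10.00 ms


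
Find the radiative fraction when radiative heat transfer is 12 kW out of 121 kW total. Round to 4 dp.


f_rad = Q_rad / Q_total
f_rad = 12 / 121 = 0.0992


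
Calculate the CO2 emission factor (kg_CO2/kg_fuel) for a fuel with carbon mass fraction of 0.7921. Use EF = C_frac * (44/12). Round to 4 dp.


EF = C_frac * (M_CO2 / M_C)
EF = 0.7921 * (44/12)
EF = 0.7921 * 3.666667 = 2.9044 kg_CO2/kg_fuel


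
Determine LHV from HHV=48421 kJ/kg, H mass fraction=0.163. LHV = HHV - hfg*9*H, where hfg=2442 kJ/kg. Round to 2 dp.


LHV = HHV - hfg * 9 * H
Water correction = 2442 * 9 * 0.163 = 3582.414 kJ/kg
LHV = 48421 - 3582.414 = 44838.59 kJ/kg


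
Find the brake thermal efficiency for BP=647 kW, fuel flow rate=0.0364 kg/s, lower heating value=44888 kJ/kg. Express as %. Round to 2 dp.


eta_BTE = (BP / (mf * LHV)) * 100
Denominator = 0.0364 * 44888 = 1633.9232 kW
eta_BTE = (647 / 1633.9232) * 100 = 39.60%


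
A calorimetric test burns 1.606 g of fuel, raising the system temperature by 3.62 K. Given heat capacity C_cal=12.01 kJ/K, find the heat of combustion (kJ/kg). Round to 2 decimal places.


Hc = C_cal * delta_T / m_fuel
Q_released = 12.01 * 3.62 = 43.4762 kJ
m_fuel = 1.606 g = 1.606/1000 kg = 0.001606 kg
Hc = 43.4762 / 0.001606 = 27071.11 kJ/kg


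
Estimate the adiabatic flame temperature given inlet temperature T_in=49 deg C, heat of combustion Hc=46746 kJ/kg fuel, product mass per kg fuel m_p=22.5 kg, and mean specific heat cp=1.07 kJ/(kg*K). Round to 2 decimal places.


T_ad = T_in + Hc / (m_p * cp)
Denominator = 22.5 * 1.07 = 24.0750
Temperature rise = 46746 / 24.0750 = 1941.68 K
T_ad = 49 + 1941.68 = 1990.68 deg C


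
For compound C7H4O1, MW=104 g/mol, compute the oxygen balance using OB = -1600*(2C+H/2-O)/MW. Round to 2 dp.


OB = -1600 * (2C + H/2 - O) / MW
Inner = 2*7 + 4/2 - 1 = 15.00
OB = -1600 * 15.00 / 104 = -230.77%


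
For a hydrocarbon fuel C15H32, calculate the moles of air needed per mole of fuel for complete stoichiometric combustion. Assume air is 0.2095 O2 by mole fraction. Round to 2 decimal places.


Balanced combustion: C15H32 + 23 O2 -> 15 CO2 + 16 H2O
O2 needed = C + H/4 = 15 + 32/4 = 23.00 moles
Air moles = O2 / 0.2095 = 23.00 / 0.2095 = 109.79 moles air


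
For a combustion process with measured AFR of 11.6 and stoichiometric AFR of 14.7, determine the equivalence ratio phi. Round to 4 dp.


phi = AFR_stoich / AFR_actual
phi = 14.7 / 11.6 = 1.2672


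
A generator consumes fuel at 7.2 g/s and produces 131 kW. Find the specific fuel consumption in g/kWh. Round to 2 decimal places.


SFC = (mf / BP) * 3600
Rate = 7.2 / 131 = 0.054962 g/(s*kW)
SFC = 0.054962 * 3600 = 197.86 g/kWh


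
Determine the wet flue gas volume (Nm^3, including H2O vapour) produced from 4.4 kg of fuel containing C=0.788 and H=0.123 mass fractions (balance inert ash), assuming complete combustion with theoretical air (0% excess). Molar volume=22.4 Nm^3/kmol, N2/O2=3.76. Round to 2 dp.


Per kg fuel: CO2 = (C/12 kmol)*22.4 = (0.788/12)*22.4 = 1.47093 Nm^3
Per kg fuel: H2O = (H/2 kmol)*22.4 = (0.123/2)*22.4 = 1.37760 Nm^3
O2 needed per kg fuel = C/12 + H/4 = 0.788/12 + 0.123/4 = 0.09641667 kmol
Per kg fuel: N2 = O2*3.76*22.4 = 0.09641667*3.76*22.4 = 8.12060 Nm^3
Total per kg = 1.47093 + 1.37760 + 8.12060 = 10.96913 Nm^3
Total = 10.96913 * 4.4 = 48.26 Nm^3


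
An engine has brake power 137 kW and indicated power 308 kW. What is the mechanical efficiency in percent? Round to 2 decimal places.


eta_mech = (BP / IP) * 100
Ratio = 137 / 308 = 0.4448
eta_mech = 0.4448 * 100 = 44.48%


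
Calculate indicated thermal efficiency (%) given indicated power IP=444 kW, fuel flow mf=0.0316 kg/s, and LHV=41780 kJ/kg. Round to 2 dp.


eta_ith = (IP / (mf * LHV)) * 100
Denominator = 0.0316 * 41780 = 1320.2480 kW
eta_ith = (444 / 1320.2480) * 100 = 33.63%


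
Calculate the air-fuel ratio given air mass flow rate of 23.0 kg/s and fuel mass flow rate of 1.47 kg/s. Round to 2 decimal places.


AFR = m_air / m_fuel
AFR = 23.0 / 1.47 = 15.65


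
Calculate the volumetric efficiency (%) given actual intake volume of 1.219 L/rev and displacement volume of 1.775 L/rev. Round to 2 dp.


eta_v = (V_actual / V_disp) * 100
Ratio = 1.219 / 1.775 = 0.6868
eta_v = 0.6868 * 100 = 68.68%


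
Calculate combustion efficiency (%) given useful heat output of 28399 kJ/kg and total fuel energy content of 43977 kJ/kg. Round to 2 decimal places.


Efficiency = (Q_useful / Q_fuel) * 100
Efficiency = (28399 / 43977) * 100
Efficiency = 0.6458 * 100 = 64.58%


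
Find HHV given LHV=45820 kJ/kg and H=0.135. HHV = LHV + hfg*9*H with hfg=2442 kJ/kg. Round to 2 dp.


HHV = LHV + hfg * 9 * H
Water addition = 2442 * 9 * 0.135 = 2967.030 kJ/kg
HHV = 45820 + 2967.030 = 48787.03 kJ/kg


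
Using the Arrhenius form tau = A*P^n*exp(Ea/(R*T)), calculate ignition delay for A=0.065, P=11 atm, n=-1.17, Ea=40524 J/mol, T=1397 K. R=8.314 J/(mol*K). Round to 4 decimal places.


tau = A * P^n * exp(Ea/(R*T))
P^n = 11^(-1.17) = 0.06047426
Ea/(R*T) = 40524/(8.314*1397) = 3.489039
exp(Ea/(R*T)) = 32.754470
tau = 0.065 * 0.06047426 * 32.754470 = 0.1288 ms


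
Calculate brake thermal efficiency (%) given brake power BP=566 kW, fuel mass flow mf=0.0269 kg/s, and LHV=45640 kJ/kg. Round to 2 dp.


eta_BTE = (BP / (mf * LHV)) * 100
Denominator = 0.0269 * 45640 = 1227.7160 kW
eta_BTE = (566 / 1227.7160) * 100 = 46.10%


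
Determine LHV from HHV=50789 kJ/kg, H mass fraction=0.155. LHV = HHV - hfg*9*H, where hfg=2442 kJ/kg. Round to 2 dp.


LHV = HHV - hfg * 9 * H
Water correction = 2442 * 9 * 0.155 = 3406.590 kJ/kg
LHV = 50789 - 3406.590 = 47382.41 kJ/kg


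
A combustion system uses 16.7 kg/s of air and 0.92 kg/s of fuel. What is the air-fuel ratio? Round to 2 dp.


AFR = m_air / m_fuel
AFR = 16.7 / 0.92 = 18.15


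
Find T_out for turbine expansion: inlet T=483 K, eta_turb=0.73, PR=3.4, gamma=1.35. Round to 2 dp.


T_out = T_in * (1 - eta * (1 - PR^(-(gamma-1)/gamma)))
Exponent = -(1.35-1)/1.35 = -0.25925926
PR^exp = 3.4^(-0.25925926) = 0.72813041
Factor = 1 - 0.73*(1 - 0.72813041) = 0.80153520
T_out = 483 * 0.80153520 = 387.14 K


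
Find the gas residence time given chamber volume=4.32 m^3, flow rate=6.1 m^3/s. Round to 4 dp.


tau = V / Q_flow
tau = 4.32 / 6.1 = 0.7082 s


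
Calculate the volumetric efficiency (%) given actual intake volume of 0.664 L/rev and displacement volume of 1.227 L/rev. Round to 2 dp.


eta_v = (V_actual / V_disp) * 100
Ratio = 0.664 / 1.227 = 0.5412
eta_v = 0.5412 * 100 = 54.12%


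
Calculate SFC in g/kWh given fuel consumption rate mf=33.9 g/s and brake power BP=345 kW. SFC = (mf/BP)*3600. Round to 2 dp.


SFC = (mf / BP) * 3600
Rate = 33.9 / 345 = 0.098261 g/(s*kW)
SFC = 0.098261 * 3600 = 353.74 g/kWh


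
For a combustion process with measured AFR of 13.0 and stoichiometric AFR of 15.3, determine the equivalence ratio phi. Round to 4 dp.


phi = AFR_stoich / AFR_actual
phi = 15.3 / 13.0 = 1.1769


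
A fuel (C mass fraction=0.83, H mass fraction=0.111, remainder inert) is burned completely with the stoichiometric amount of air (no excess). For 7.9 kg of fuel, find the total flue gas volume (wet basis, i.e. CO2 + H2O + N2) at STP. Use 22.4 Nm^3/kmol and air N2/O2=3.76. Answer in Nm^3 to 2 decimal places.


Per kg fuel: CO2 = (C/12 kmol)*22.4 = (0.83/12)*22.4 = 1.54933 Nm^3
Per kg fuel: H2O = (H/2 kmol)*22.4 = (0.111/2)*22.4 = 1.24320 Nm^3
O2 needed per kg fuel = C/12 + H/4 = 0.83/12 + 0.111/4 = 0.09691667 kmol
Per kg fuel: N2 = O2*3.76*22.4 = 0.09691667*3.76*22.4 = 8.16271 Nm^3
Total per kg = 1.54933 + 1.24320 + 8.16271 = 10.95524 Nm^3
Total = 10.95524 * 7.9 = 86.55 Nm^3


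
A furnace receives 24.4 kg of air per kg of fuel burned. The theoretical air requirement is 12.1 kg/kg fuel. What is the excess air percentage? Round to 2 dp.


Excess air = actual - stoichiometric = 24.4 - 12.1 = 12.30 kg/kg fuel
Excess air % = (excess / stoich) * 100 = (12.30 / 12.1) * 100 = 101.65%


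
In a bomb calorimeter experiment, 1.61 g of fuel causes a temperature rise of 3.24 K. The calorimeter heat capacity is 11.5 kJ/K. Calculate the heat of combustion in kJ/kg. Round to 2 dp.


Hc = C_cal * delta_T / m_fuel
Q_released = 11.5 * 3.24 = 37.2600 kJ
m_fuel = 1.61 g = 1.61/1000 kg = 0.001610 kg
Hc = 37.2600 / 0.001610 = 23142.86 kJ/kg


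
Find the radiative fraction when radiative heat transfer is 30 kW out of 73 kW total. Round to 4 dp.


f_rad = Q_rad / Q_total
f_rad = 30 / 73 = 0.4110


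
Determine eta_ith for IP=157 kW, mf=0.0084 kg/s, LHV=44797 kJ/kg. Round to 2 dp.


eta_ith = (IP / (mf * LHV)) * 100
Denominator = 0.0084 * 44797 = 376.2948 kW
eta_ith = (157 / 376.2948) * 100 = 41.72%


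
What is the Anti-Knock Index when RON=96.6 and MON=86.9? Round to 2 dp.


AKI = (RON + MON) / 2
AKI = (96.6 + 86.9) / 2
AKI = 183.5 / 2 = 91.75


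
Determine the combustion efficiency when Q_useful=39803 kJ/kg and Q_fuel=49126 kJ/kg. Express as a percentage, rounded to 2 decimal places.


Efficiency = (Q_useful / Q_fuel) * 100
Efficiency = (39803 / 49126) * 100
Efficiency = 0.8102 * 100 = 81.02%
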